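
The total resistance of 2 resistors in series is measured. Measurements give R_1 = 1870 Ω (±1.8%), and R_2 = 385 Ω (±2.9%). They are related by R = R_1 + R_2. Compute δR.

35.5 Ω

Sums and differences: (δR)² = Σ (cᵢ δxᵢ)².
  (δR_1)² = 1130;  (δR_2)² = 125
δR = √(1260) = 35.5 Ω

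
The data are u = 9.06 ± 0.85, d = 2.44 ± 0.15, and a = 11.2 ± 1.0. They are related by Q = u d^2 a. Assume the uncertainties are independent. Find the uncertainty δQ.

Products/powers → add relative errors in quadrature, weighted by exponent:
  (1·δu/u)² = (1×0.0938)² = 0.00880;  (2·δd/d)² = (2×0.0615)² = 0.0151;  (1·δa/a)² = (1×0.0893)² = 0.00797
δQ/Q = √(0.0319) = 0.179
Q = 604, so δQ = 0.179 × 604 = 108.

108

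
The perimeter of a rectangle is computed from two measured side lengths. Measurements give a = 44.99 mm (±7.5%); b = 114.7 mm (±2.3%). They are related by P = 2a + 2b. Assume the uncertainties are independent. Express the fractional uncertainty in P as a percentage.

Sums and differences: (δP)² = Σ (cᵢ δxᵢ)².
  (2·δa)² = 45.5;  (2·δb)² = 27.8
δP = √(73.4) = 8.57 mm
P = 319.4 mm, so δP/P = 8.57/319.4 = 0.0268.

2.68%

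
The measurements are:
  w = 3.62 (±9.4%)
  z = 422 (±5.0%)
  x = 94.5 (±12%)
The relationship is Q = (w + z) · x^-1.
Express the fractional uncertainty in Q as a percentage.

Let u = w + z = 426. δu = √(δw² + δz²) = √(0.116 + 445) = 21.1, so δu/u = 0.0496.
Q is then a monomial in u, x:
δQ/Q = √((δu/u)² + (-1·δx/x)²) = √(0.00246 + 0.0144) = 0.130

13.0%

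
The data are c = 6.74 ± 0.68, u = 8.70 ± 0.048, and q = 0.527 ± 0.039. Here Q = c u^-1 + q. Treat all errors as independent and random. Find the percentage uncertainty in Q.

6.72%

Let p = c·u^-1 = 0.775. δp/p = √((1·δc/c)² + (-1·δu/u)²) = √(0.0102 + 3.04e-05) = 0.101, so δp = 0.0783.
Q = p + q: δQ = √(δp² + δq²) = √(0.00613 + 0.00152) = 0.0875
Q = 1.30, so δQ/Q = 0.0875/1.30 = 0.0672.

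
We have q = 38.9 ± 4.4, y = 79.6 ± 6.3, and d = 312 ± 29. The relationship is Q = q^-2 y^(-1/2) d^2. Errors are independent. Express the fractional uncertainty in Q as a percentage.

29.5%

Q is a product of powers, so relative uncertainties combine in quadrature:
  (-2·δq/q)² = (-2×0.113)² = 0.0512;  (−½·δy/y)² = (-0.5×0.0791)² = 0.00157;  (2·δd/d)² = (2×0.0929)² = 0.0346
δQ/Q = √(0.0873) = 0.295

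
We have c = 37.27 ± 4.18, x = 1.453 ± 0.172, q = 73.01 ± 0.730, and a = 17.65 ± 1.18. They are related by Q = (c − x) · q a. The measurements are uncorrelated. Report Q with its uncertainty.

Let u = c − x = 35.82. δu = √(δc² + δx²) = √(17.5 + 0.0296) = 4.18, so δu/u = 0.117.
Q is then a monomial in u, q, a:
δQ/Q = √((δu/u)² + (1·δq/q)² + (1·δa/a)²) = √(0.0136 + 0.0001 + 0.00447) = 0.135
Q = 46150, so δQ = 0.135 × 46150 = 6230.

46150 ± 6230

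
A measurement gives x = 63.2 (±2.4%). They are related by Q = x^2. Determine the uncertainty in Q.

192

Since Q is a product/quotient, work with relative uncertainties:
  (2·δx/x)² = (2×0.0240)² = 0.00230
δQ/Q = √(0.00230) = 0.0480
Q = 3990, so δQ = 0.0480 × 3990 = 192.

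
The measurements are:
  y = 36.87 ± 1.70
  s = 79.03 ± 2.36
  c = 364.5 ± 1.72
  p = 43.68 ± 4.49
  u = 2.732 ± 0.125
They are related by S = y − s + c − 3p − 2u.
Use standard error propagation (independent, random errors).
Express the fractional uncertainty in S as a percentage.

Sums and differences: (δS)² = Σ (cᵢ δxᵢ)².
  (δy)² = 2.89;  (δs)² = 5.57;  (δc)² = 2.96;  (3·δp)² = 181;  (2·δu)² = 0.0625
δS = √(193) = 13.9
S = 185.8, so δS/S = 13.9/185.8 = 0.0747.

7.47%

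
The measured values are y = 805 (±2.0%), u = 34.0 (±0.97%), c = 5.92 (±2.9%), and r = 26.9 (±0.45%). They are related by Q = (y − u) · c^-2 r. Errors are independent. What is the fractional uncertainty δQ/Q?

Let w = y − u = 771. δw = √(δy² + δu²) = √(259 + 0.109) = 16.1, so δw/w = 0.0209.
Q is then a monomial in w, c, r:
δQ/Q = √((δw/w)² + (-2·δc/c)² + (1·δr/r)²) = √(0.000436 + 0.00336 + 2.03e-05) = 0.0618

0.0618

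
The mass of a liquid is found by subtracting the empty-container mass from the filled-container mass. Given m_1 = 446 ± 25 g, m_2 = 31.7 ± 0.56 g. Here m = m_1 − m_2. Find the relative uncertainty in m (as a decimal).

m is a linear combination, so absolute uncertainties add in quadrature:
  (δm_1)² = 625;  (δm_2)² = 0.314
δm = √(625) = 25.0 g
m = 414 g, so δm/m = 25.0/414 = 0.0604.

0.0604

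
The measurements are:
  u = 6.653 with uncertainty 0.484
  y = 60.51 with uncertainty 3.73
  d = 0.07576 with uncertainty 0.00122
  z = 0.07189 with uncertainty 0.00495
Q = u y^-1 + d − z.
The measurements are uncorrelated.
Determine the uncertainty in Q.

Let p = u·y^-1 = 0.1099. δp/p = √((1·δu/u)² + (-1·δy/y)²) = √(0.00529 + 0.00380) = 0.0954, so δp = 0.0105.
Q = p + d − z: δQ = √(δp² + δd² + δz²) = √(0.000110 + 1.49e-06 + 2.45e-05) = 0.0117

0.0117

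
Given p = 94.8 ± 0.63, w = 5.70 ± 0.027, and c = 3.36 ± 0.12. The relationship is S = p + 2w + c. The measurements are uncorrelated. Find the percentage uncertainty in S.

S is a linear combination, so absolute uncertainties add in quadrature:
  (δp)² = 0.397;  (2·δw)² = 0.00292;  (δc)² = 0.0144
δS = √(0.414) = 0.644
S = 110, so δS/S = 0.644/110 = 0.00587.

0.587%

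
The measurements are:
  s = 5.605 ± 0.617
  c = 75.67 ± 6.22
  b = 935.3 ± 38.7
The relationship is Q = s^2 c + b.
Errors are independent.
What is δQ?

Let p = s^2·c = 2377. δp/p = √((2·δs/s)² + (1·δc/c)²) = √(0.0485 + 0.00676) = 0.235, so δp = 559.
Q = p + b: δQ = √(δp² + δb²) = √(3.12e+05 + 1500) = 560

560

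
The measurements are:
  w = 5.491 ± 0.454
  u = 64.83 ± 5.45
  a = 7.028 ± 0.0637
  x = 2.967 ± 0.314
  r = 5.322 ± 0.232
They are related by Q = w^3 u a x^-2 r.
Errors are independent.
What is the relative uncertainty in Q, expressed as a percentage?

Products/powers → add relative errors in quadrature, weighted by exponent:
  (3·δw/w)² = (3×0.0827)² = 0.0615;  (1·δu/u)² = (1×0.0841)² = 0.00707;  (1·δa/a)² = (1×0.00906)² = 8.22e-05;  (-2·δx/x)² = (-2×0.106)² = 0.0448;  (1·δr/r)² = (1×0.0436)² = 0.00190
δQ/Q = √(0.115) = 0.340

34.0%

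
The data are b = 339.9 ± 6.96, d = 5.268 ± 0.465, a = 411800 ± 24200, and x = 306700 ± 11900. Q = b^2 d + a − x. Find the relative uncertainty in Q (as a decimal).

0.0912

Let p = b^2·d = 608600. δp/p = √((2·δb/b)² + (1·δd/d)²) = √(0.00168 + 0.00779) = 0.0973, so δp = 59200.
Q = p + a − x: δQ = √(δp² + δa² + δx²) = √(3.51e+09 + 5.86e+08 + 1.42e+08) = 65100
Q = 713700, so δQ/Q = 65100/713700 = 0.0912.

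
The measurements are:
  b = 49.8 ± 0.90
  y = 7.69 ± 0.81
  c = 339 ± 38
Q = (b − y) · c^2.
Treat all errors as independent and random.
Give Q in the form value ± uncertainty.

(4.84 ± 1.09) × 10^6

Let u = b − y = 42.1. δu = √(δb² + δy²) = √(0.810 + 0.656) = 1.21, so δu/u = 0.0288.
Q is then a monomial in u, c:
δQ/Q = √((δu/u)² + (2·δc/c)²) = √(0.000827 + 0.0503) = 0.226
Q = 4.84e+06, so δQ = 0.226 × 4.84e+06 = 1.09e+06.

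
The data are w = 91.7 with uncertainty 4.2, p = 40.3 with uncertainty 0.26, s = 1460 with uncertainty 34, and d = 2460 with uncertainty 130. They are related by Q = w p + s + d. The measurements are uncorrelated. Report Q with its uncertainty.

Let h = w·p = 3700. δh/h = √((1·δw/w)² + (1·δp/p)²) = √(0.00210 + 4.16e-05) = 0.0463, so δh = 171.
Q = h + s + d: δQ = √(δh² + δs² + δd²) = √(29200 + 1160 + 16900) = 217
Q = 7620.

7620 ± 217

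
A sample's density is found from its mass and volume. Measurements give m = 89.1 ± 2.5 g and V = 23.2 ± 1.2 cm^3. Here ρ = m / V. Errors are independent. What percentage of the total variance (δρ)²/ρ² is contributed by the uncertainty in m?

22.7%

(δρ/ρ)² = (1·δm/m)² + (-1·δV/V)²
  m term: (1×0.0281)² = 0.000787
  V term: (-1×0.0517)² = 0.00268
Total = 0.00346. Share from m = 0.000787/0.00346 = 0.227.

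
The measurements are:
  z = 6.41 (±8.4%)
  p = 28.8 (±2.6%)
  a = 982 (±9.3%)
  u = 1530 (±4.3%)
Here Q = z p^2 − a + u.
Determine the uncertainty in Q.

537

Let w = z·p^2 = 5320. δw/w = √((1·δz/z)² + (2·δp/p)²) = √(0.00706 + 0.00270) = 0.0988, so δw = 525.
Q = w − a + u: δQ = √(δw² + δa² + δu²) = √(2.76e+05 + 8340 + 4330) = 537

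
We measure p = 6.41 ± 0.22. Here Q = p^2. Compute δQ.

Relative error in a monomial: (δQ/Q)² = Σ (nᵢ · δxᵢ/xᵢ)².
  (2·δp/p)² = (2×0.0343)² = 0.00471
δQ/Q = √(0.00471) = 0.0686
Q = 41.1, so δQ = 0.0686 × 41.1 = 2.82.

2.82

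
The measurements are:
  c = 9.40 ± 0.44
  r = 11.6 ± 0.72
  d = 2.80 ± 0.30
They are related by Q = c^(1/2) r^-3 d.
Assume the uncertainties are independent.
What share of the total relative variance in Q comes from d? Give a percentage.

24.6%

(δQ/Q)² = (½·δc/c)² + (-3·δr/r)² + (1·δd/d)²
  c term: (0.5×0.0468)² = 0.000548
  r term: (-3×0.0621)² = 0.0347
  d term: (1×0.107)² = 0.0115
Total = 0.0467. Share from d = 0.0115/0.0467 = 0.246.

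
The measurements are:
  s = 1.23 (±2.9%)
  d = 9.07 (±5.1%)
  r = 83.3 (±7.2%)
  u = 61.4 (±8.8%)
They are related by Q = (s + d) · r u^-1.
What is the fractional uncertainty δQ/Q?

Let w = s + d = 10.3. δw = √(δs² + δd²) = √(0.00127 + 0.214) = 0.464, so δw/w = 0.0450.
Q is then a monomial in w, r, u:
δQ/Q = √((δw/w)² + (1·δr/r)² + (-1·δu/u)²) = √(0.00203 + 0.00518 + 0.00774) = 0.122

0.122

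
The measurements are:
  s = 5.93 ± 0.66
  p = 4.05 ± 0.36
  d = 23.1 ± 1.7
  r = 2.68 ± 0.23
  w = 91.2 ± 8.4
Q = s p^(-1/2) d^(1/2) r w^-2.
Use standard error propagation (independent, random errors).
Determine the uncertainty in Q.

0.00109

Relative error in a monomial: (δQ/Q)² = Σ (nᵢ · δxᵢ/xᵢ)².
  (1·δs/s)² = (1×0.111)² = 0.0124;  (−½·δp/p)² = (-0.5×0.0889)² = 0.00198;  (½·δd/d)² = (0.5×0.0736)² = 0.00135;  (1·δr/r)² = (1×0.0858)² = 0.00737;  (-2·δw/w)² = (-2×0.0921)² = 0.0339
δQ/Q = √(0.0570) = 0.239
Q = 0.00456, so δQ = 0.239 × 0.00456 = 0.00109.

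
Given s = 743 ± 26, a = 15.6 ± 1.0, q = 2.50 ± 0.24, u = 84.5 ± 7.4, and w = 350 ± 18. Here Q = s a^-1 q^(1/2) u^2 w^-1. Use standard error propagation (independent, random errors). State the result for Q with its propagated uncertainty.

1540 ± 311

Each factor contributes (exponent × relative error)² to (δQ/Q)²:
  (1·δs/s)² = (1×0.0350)² = 0.00122;  (-1·δa/a)² = (-1×0.0641)² = 0.00411;  (½·δq/q)² = (0.5×0.0960)² = 0.00230;  (2·δu/u)² = (2×0.0876)² = 0.0307;  (-1·δw/w)² = (-1×0.0514)² = 0.00264
δQ/Q = √(0.0410) = 0.202
Q = 1540, so δQ = 0.202 × 1540 = 311.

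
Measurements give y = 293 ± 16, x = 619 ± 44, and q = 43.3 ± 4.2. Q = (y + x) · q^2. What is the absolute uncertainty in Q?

Let u = y + x = 912. δu = √(δy² + δx²) = √(256 + 1940) = 46.8, so δu/u = 0.0513.
Q is then a monomial in u, q:
δQ/Q = √((δu/u)² + (2·δq/q)²) = √(0.00264 + 0.0376) = 0.201
Q = 1.71e+06, so δQ = 0.201 × 1.71e+06 = 3.43e+05.

3.43e+05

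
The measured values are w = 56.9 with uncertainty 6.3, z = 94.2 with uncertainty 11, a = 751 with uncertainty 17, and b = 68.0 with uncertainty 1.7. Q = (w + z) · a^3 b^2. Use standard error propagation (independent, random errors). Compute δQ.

Let u = w + z = 151. δu = √(δw² + δz²) = √(39.7 + 121) = 12.7, so δu/u = 0.0839.
Q is then a monomial in u, a, b:
δQ/Q = √((δu/u)² + (3·δa/a)² + (2·δb/b)²) = √(0.00704 + 0.00461 + 0.00250) = 0.119
Q = 2.96e+14, so δQ = 0.119 × 2.96e+14 = 3.52e+13.

3.52e+13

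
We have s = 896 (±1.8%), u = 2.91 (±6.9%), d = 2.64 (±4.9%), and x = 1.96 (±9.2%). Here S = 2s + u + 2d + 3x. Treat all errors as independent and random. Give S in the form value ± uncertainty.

1810 ± 32.3

S is a linear combination, so absolute uncertainties add in quadrature:
  (2·δs)² = 1040;  (δu)² = 0.0403;  (2·δd)² = 0.0669;  (3·δx)² = 0.293
δS = √(1040) = 32.3
S = 1810.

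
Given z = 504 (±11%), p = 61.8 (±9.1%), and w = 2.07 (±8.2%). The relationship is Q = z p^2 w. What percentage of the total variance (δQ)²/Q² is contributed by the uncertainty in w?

(δQ/Q)² = (1·δz/z)² + (2·δp/p)² + (1·δw/w)²
  z term: (1×0.110)² = 0.0121
  p term: (2×0.0910)² = 0.0331
  w term: (1×0.0820)² = 0.00672
Total = 0.0519. Share from w = 0.00672/0.0519 = 0.129.

12.9%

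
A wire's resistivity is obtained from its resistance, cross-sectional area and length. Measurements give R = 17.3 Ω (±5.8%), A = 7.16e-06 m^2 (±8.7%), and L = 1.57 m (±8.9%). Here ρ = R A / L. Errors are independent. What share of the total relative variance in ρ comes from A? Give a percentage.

40.1%

(δρ/ρ)² = (1·δR/R)² + (1·δA/A)² + (-1·δL/L)²
  R term: (1×0.0580)² = 0.00336
  A term: (1×0.0870)² = 0.00757
  L term: (-1×0.0890)² = 0.00792
Total = 0.0189. Share from A = 0.00757/0.0189 = 0.401.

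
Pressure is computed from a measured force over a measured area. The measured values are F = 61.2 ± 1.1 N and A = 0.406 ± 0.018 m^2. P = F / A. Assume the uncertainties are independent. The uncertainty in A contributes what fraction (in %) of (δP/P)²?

(δP/P)² = (1·δF/F)² + (-1·δA/A)²
  F term: (1×0.0180)² = 0.000323
  A term: (-1×0.0443)² = 0.00197
Total = 0.00229. Share from A = 0.00197/0.00229 = 0.859.

85.9%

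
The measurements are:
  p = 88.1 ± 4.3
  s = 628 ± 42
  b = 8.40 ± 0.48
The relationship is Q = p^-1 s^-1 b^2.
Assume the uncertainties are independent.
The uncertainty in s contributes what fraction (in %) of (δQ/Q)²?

22.5%

(δQ/Q)² = (-1·δp/p)² + (-1·δs/s)² + (2·δb/b)²
  p term: (-1×0.0488)² = 0.00238
  s term: (-1×0.0669)² = 0.00447
  b term: (2×0.0571)² = 0.0131
Total = 0.0199. Share from s = 0.00447/0.0199 = 0.225.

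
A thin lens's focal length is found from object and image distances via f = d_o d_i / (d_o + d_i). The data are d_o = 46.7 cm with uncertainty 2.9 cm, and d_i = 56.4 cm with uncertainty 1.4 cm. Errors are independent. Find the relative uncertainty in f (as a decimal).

∂f/∂d_o = (d_i/(d_o+d_i))² = 0.299;  ∂f/∂d_i = (d_o/(d_o+d_i))² = 0.205
δf = √((∂f/∂d_o · δd_o)² + (∂f/∂d_i · δd_i)²) = √(0.753 + 0.0825) = 0.914 cm
f = 25.5 cm, so δf/f = 0.914/25.5 = 0.0358.

0.0358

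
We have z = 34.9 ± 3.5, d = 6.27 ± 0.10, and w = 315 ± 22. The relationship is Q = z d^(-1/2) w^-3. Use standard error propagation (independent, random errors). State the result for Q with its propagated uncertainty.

Relative error in a monomial: (δQ/Q)² = Σ (nᵢ · δxᵢ/xᵢ)².
  (1·δz/z)² = (1×0.100)² = 0.0101;  (−½·δd/d)² = (-0.5×0.0159)² = 6.36e-05;  (-3·δw/w)² = (-3×0.0698)² = 0.0439
δQ/Q = √(0.0540) = 0.232
Q = 4.46e-07, so δQ = 0.232 × 4.46e-07 = 1.04e-07.

(4.46 ± 1.04) × 10^-7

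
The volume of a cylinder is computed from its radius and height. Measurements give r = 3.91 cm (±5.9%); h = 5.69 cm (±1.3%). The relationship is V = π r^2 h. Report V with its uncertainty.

Since V is a product/quotient, work with relative uncertainties:
  (2·δr/r)² = (2×0.0590)² = 0.0139;  (1·δh/h)² = (1×0.0130)² = 0.000169
δV/V = √(0.0141) = 0.119
V = 273 cm^3, so δV = 0.119 × 273 = 32.4 cm^3.

273 ± 32.4 cm^3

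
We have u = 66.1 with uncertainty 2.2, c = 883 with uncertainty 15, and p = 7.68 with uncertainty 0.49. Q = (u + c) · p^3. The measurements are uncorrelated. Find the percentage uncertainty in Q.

19.2%

Let w = u + c = 949. δw = √(δu² + δc²) = √(4.84 + 225) = 15.2, so δw/w = 0.0160.
Q is then a monomial in w, p:
δQ/Q = √((δw/w)² + (3·δp/p)²) = √(0.000255 + 0.0366) = 0.192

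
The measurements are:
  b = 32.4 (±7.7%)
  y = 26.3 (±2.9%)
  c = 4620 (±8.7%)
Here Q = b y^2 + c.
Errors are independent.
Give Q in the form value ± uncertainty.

Let p = b·y^2 = 22400. δp/p = √((1·δb/b)² + (2·δy/y)²) = √(0.00593 + 0.00336) = 0.0964, so δp = 2160.
Q = p + c: δQ = √(δp² + δc²) = √(4.67e+06 + 1.62e+05) = 2200
Q = 27000.

27000 ± 2200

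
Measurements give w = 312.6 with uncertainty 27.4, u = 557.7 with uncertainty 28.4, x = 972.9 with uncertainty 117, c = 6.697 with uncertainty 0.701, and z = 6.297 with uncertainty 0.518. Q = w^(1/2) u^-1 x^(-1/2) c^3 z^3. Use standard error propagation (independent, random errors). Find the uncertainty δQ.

Products/powers → add relative errors in quadrature, weighted by exponent:
  (½·δw/w)² = (0.5×0.0877)² = 0.00192;  (-1·δu/u)² = (-1×0.0509)² = 0.00259;  (−½·δx/x)² = (-0.5×0.120)² = 0.00362;  (3·δc/c)² = (3×0.105)² = 0.0986;  (3·δz/z)² = (3×0.0823)² = 0.0609
δQ/Q = √(0.168) = 0.409
Q = 76.23, so δQ = 0.409 × 76.23 = 31.2.

31.2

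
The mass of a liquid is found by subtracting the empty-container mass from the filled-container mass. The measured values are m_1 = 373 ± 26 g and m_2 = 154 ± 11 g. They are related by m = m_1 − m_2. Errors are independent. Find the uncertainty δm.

28.2 g

Sums and differences: (δm)² = Σ (cᵢ δxᵢ)².
  (δm_1)² = 676;  (δm_2)² = 121
δm = √(797) = 28.2 g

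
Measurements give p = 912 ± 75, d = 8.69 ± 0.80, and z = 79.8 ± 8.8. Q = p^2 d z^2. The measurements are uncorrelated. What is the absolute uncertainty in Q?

1.34e+10

Products/powers → add relative errors in quadrature, weighted by exponent:
  (2·δp/p)² = (2×0.0822)² = 0.0271;  (1·δd/d)² = (1×0.0921)² = 0.00848;  (2·δz/z)² = (2×0.110)² = 0.0486
δQ/Q = √(0.0842) = 0.290
Q = 4.6e+10, so δQ = 0.290 × 4.6e+10 = 1.34e+10.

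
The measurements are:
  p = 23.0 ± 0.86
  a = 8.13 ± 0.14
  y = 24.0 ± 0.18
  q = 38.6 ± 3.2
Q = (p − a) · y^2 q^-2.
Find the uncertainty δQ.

Let u = p − a = 14.9. δu = √(δp² + δa²) = √(0.740 + 0.0196) = 0.871, so δu/u = 0.0586.
Q is then a monomial in u, y, q:
δQ/Q = √((δu/u)² + (2·δy/y)² + (-2·δq/q)²) = √(0.00343 + 0.000225 + 0.0275) = 0.176
Q = 5.75, so δQ = 0.176 × 5.75 = 1.01.

1.01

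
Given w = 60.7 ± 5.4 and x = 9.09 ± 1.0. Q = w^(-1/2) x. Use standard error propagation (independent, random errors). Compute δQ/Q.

Each factor contributes (exponent × relative error)² to (δQ/Q)²:
  (−½·δw/w)² = (-0.5×0.0890)² = 0.00198;  (1·δx/x)² = (1×0.110)² = 0.0121
δQ/Q = √(0.0141) = 0.119

0.119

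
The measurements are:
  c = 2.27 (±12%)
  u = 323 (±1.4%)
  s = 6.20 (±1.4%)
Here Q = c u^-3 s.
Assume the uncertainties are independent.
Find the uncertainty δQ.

Relative error in a monomial: (δQ/Q)² = Σ (nᵢ · δxᵢ/xᵢ)².
  (1·δc/c)² = (1×0.120)² = 0.0144;  (-3·δu/u)² = (-3×0.0140)² = 0.00176;  (1·δs/s)² = (1×0.0140)² = 0.000196
δQ/Q = √(0.0164) = 0.128
Q = 4.18e-07, so δQ = 0.128 × 4.18e-07 = 5.34e-08.

5.34e-08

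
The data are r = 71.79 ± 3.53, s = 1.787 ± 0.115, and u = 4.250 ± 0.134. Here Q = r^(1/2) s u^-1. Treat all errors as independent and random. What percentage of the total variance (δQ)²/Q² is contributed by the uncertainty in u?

(δQ/Q)² = (½·δr/r)² + (1·δs/s)² + (-1·δu/u)²
  r term: (0.5×0.0492)² = 0.000604
  s term: (1×0.0644)² = 0.00414
  u term: (-1×0.0315)² = 0.000994
Total = 0.00574. Share from u = 0.000994/0.00574 = 0.173.

17.3%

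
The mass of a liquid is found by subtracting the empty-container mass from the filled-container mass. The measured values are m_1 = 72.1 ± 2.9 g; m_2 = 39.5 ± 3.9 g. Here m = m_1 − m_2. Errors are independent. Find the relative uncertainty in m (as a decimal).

m is a linear combination, so absolute uncertainties add in quadrature:
  (δm_1)² = 8.41;  (δm_2)² = 15.2
δm = √(23.6) = 4.86 g
m = 32.6 g, so δm/m = 4.86/32.6 = 0.149.

0.149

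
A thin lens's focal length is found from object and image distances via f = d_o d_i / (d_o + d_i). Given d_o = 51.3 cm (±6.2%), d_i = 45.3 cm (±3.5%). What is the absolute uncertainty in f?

∂f/∂d_o = (d_i/(d_o+d_i))² = 0.220;  ∂f/∂d_i = (d_o/(d_o+d_i))² = 0.282
δf = √((∂f/∂d_o · δd_o)² + (∂f/∂d_i · δd_i)²) = √(0.489 + 0.200) = 0.830 cm

0.830 cm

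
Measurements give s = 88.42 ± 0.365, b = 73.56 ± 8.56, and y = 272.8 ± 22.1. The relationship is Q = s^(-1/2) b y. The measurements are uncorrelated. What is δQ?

303

Since Q is a product/quotient, work with relative uncertainties:
  (−½·δs/s)² = (-0.5×0.00413)² = 4.26e-06;  (1·δb/b)² = (1×0.116)² = 0.0135;  (1·δy/y)² = (1×0.0810)² = 0.00656
δQ/Q = √(0.0201) = 0.142
Q = 2134, so δQ = 0.142 × 2134 = 303.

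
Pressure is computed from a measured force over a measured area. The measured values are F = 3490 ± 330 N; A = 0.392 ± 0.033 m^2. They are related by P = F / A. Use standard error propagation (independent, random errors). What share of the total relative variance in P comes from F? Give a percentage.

55.8%

(δP/P)² = (1·δF/F)² + (-1·δA/A)²
  F term: (1×0.0946)² = 0.00894
  A term: (-1×0.0842)² = 0.00709
Total = 0.0160. Share from F = 0.00894/0.0160 = 0.558.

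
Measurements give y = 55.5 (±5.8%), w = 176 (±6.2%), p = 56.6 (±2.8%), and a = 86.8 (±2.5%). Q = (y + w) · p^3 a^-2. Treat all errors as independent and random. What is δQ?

Let u = y + w = 232. δu = √(δy² + δw²) = √(10.4 + 119) = 11.4, so δu/u = 0.0491.
Q is then a monomial in u, p, a:
δQ/Q = √((δu/u)² + (3·δp/p)² + (-2·δa/a)²) = √(0.00242 + 0.00706 + 0.00250) = 0.109
Q = 5570, so δQ = 0.109 × 5570 = 610.

610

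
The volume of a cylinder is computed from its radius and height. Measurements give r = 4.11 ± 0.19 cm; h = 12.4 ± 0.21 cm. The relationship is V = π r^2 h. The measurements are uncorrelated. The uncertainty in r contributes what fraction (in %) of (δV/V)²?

(δV/V)² = (2·δr/r)² + (1·δh/h)²
  r term: (2×0.0462)² = 0.00855
  h term: (1×0.0169)² = 0.000287
Total = 0.00884. Share from r = 0.00855/0.00884 = 0.968.

96.8%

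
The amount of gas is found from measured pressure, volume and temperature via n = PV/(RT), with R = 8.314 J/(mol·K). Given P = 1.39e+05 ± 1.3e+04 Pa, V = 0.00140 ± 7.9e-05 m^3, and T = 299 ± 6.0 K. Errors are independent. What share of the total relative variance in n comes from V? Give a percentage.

25.8%

(δn/n)² = (1·δP/P)² + (1·δV/V)² + (-1·δT/T)²
  P term: (1×0.0935)² = 0.00875
  V term: (1×0.0564)² = 0.00318
  T term: (-1×0.0201)² = 0.000403
Total = 0.0123. Share from V = 0.00318/0.0123 = 0.258.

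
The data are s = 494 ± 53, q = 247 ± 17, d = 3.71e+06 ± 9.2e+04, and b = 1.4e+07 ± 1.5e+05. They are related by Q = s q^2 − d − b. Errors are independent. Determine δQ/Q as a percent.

42.3%

Let p = s·q^2 = 3.01e+07. δp/p = √((1·δs/s)² + (2·δq/q)²) = √(0.0115 + 0.0189) = 0.175, so δp = 5.26e+06.
Q = p − d − b: δQ = √(δp² + δd² + δb²) = √(2.77e+13 + 8.46e+09 + 2.25e+10) = 5.26e+06
Q = 1.24e+07, so δQ/Q = 5.26e+06/1.24e+07 = 0.423.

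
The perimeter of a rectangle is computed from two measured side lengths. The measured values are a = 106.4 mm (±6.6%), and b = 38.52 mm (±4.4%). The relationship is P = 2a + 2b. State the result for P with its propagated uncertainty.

Each term contributes (cᵢ δxᵢ)² to (δP)²:
  (2·δa)² = 197;  (2·δb)² = 11.5
δP = √(209) = 14.4 mm
P = 289.8 mm.

289.8 ± 14.4 mm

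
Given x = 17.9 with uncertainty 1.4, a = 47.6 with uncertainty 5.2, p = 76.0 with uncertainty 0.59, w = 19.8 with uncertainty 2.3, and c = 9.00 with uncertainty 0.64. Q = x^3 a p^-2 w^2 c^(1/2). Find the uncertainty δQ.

19500

Products/powers → add relative errors in quadrature, weighted by exponent:
  (3·δx/x)² = (3×0.0782)² = 0.0551;  (1·δa/a)² = (1×0.109)² = 0.0119;  (-2·δp/p)² = (-2×0.00776)² = 0.000241;  (2·δw/w)² = (2×0.116)² = 0.0540;  (½·δc/c)² = (0.5×0.0711)² = 0.00126
δQ/Q = √(0.122) = 0.350
Q = 55600, so δQ = 0.350 × 55600 = 19500.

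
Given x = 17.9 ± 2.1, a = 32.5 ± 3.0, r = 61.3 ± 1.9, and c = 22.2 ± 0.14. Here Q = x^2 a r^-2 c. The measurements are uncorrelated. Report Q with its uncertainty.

61.5 ± 16.0

Since Q is a product/quotient, work with relative uncertainties:
  (2·δx/x)² = (2×0.117)² = 0.0551;  (1·δa/a)² = (1×0.0923)² = 0.00852;  (-2·δr/r)² = (-2×0.0310)² = 0.00384;  (1·δc/c)² = (1×0.00631)² = 3.98e-05
δQ/Q = √(0.0675) = 0.260
Q = 61.5, so δQ = 0.260 × 61.5 = 16.0.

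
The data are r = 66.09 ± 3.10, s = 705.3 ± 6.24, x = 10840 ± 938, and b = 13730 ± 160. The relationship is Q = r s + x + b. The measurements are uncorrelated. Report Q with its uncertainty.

71180 ± 2420

Let p = r·s = 46610. δp/p = √((1·δr/r)² + (1·δs/s)²) = √(0.00220 + 7.83e-05) = 0.0477, so δp = 2220.
Q = p + x + b: δQ = √(δp² + δx² + δb²) = √(4.95e+06 + 8.8e+05 + 25600) = 2420
Q = 71180.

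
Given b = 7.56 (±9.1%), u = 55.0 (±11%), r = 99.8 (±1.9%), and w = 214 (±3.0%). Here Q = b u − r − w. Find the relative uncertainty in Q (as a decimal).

0.586

Let p = b·u = 416. δp/p = √((1·δb/b)² + (1·δu/u)²) = √(0.00828 + 0.0121) = 0.143, so δp = 59.4.
Q = p − r − w: δQ = √(δp² + δr² + δw²) = √(3520 + 3.60 + 41.2) = 59.7
Q = 102, so δQ/Q = 59.7/102 = 0.586.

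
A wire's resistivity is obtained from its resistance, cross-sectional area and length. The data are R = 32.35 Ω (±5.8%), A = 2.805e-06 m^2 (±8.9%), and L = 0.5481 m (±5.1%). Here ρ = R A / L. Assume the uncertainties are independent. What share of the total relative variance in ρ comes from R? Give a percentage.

24.2%

(δρ/ρ)² = (1·δR/R)² + (1·δA/A)² + (-1·δL/L)²
  R term: (1×0.0580)² = 0.00336
  A term: (1×0.0890)² = 0.00792
  L term: (-1×0.0510)² = 0.00260
Total = 0.0139. Share from R = 0.00336/0.0139 = 0.242.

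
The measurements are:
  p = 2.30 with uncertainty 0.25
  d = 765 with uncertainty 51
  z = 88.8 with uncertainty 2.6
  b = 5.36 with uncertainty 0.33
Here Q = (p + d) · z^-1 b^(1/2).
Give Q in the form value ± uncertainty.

Let u = p + d = 767. δu = √(δp² + δd²) = √(0.0625 + 2600) = 51.0, so δu/u = 0.0665.
Q is then a monomial in u, z, b:
δQ/Q = √((δu/u)² + (-1·δz/z)² + (½·δb/b)²) = √(0.00442 + 0.000857 + 0.000948) = 0.0789
Q = 20.0, so δQ = 0.0789 × 20.0 = 1.58.

20.0 ± 1.58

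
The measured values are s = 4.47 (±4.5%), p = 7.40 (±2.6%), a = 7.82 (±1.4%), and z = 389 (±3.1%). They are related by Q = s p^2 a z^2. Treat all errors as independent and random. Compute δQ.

2.71e+07

For a monomial Q ∝ s, p^2, a, z^2, fractional errors add in quadrature:
  (1·δs/s)² = (1×0.0450)² = 0.00202;  (2·δp/p)² = (2×0.0260)² = 0.00270;  (1·δa/a)² = (1×0.0140)² = 0.000196;  (2·δz/z)² = (2×0.0310)² = 0.00384
δQ/Q = √(0.00877) = 0.0936
Q = 2.9e+08, so δQ = 0.0936 × 2.9e+08 = 2.71e+07.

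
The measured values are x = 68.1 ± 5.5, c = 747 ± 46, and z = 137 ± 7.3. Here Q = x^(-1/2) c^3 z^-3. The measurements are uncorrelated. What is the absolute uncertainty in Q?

Relative error in a monomial: (δQ/Q)² = Σ (nᵢ · δxᵢ/xᵢ)².
  (−½·δx/x)² = (-0.5×0.0808)² = 0.00163;  (3·δc/c)² = (3×0.0616)² = 0.0341;  (-3·δz/z)² = (-3×0.0533)² = 0.0256
δQ/Q = √(0.0613) = 0.248
Q = 19.6, so δQ = 0.248 × 19.6 = 4.86.

4.86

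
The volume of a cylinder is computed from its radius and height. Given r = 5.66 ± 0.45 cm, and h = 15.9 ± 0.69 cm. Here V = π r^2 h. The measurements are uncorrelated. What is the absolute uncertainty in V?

264 cm^3

Products/powers → add relative errors in quadrature, weighted by exponent:
  (2·δr/r)² = (2×0.0795)² = 0.0253;  (1·δh/h)² = (1×0.0434)² = 0.00188
δV/V = √(0.0272) = 0.165
V = 1600 cm^3, so δV = 0.165 × 1600 = 264 cm^3.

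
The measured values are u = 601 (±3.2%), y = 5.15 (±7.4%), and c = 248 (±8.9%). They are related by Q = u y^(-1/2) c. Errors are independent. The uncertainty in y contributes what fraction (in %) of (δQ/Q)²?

13.3%

(δQ/Q)² = (1·δu/u)² + (−½·δy/y)² + (1·δc/c)²
  u term: (1×0.0320)² = 0.00102
  y term: (-0.5×0.0740)² = 0.00137
  c term: (1×0.0890)² = 0.00792
Total = 0.0103. Share from y = 0.00137/0.0103 = 0.133.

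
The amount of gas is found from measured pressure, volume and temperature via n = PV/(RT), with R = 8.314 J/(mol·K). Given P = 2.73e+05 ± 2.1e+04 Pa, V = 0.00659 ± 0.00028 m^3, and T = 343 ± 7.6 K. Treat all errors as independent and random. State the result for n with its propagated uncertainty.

0.631 ± 0.0572 mol

n is a product of powers, so relative uncertainties combine in quadrature:
  (1·δP/P)² = (1×0.0769)² = 0.00592;  (1·δV/V)² = (1×0.0425)² = 0.00181;  (-1·δT/T)² = (-1×0.0222)² = 0.000491
δn/n = √(0.00821) = 0.0906
n = 0.631 mol, so δn = 0.0906 × 0.631 = 0.0572 mol.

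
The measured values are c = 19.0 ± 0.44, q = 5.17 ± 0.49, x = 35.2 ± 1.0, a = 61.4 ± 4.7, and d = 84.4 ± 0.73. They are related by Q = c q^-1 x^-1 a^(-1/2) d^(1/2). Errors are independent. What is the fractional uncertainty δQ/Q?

0.109

Each factor contributes (exponent × relative error)² to (δQ/Q)²:
  (1·δc/c)² = (1×0.0232)² = 0.000536;  (-1·δq/q)² = (-1×0.0948)² = 0.00898;  (-1·δx/x)² = (-1×0.0284)² = 0.000807;  (−½·δa/a)² = (-0.5×0.0765)² = 0.00146;  (½·δd/d)² = (0.5×0.00865)² = 1.87e-05
δQ/Q = √(0.0118) = 0.109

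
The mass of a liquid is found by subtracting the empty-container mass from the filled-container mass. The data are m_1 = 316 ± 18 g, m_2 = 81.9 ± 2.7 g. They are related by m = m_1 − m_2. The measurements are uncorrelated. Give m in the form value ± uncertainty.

Absolute uncertainties add in quadrature for a linear combination:
  (δm_1)² = 324;  (δm_2)² = 7.29
δm = √(331) = 18.2 g
m = 234 g.

234 ± 18.2 g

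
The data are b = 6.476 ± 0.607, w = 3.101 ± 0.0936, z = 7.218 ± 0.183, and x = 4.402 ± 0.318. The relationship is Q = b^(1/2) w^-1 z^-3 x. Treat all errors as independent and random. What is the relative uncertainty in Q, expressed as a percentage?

11.9%

For a monomial Q ∝ b^(1/2), w^-1, z^-3, x, fractional errors add in quadrature:
  (½·δb/b)² = (0.5×0.0937)² = 0.00220;  (-1·δw/w)² = (-1×0.0302)² = 0.000911;  (-3·δz/z)² = (-3×0.0254)² = 0.00579;  (1·δx/x)² = (1×0.0722)² = 0.00522
δQ/Q = √(0.0141) = 0.119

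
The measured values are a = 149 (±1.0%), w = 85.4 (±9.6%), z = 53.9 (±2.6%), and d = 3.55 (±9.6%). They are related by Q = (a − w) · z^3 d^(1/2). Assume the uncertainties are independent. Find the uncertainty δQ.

3e+06

Let u = a − w = 63.6. δu = √(δa² + δw²) = √(2.22 + 67.2) = 8.33, so δu/u = 0.131.
Q is then a monomial in u, z, d:
δQ/Q = √((δu/u)² + (3·δz/z)² + (½·δd/d)²) = √(0.0172 + 0.00608 + 0.00230) = 0.160
Q = 1.88e+07, so δQ = 0.160 × 1.88e+07 = 3e+06.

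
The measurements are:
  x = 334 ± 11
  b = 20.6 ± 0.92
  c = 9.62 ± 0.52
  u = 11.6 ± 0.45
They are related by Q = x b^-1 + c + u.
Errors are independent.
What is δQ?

1.13

Let p = x·b^-1 = 16.2. δp/p = √((1·δx/x)² + (-1·δb/b)²) = √(0.00108 + 0.00199) = 0.0555, so δp = 0.900.
Q = p + c + u: δQ = √(δp² + δc² + δu²) = √(0.809 + 0.270 + 0.203) = 1.13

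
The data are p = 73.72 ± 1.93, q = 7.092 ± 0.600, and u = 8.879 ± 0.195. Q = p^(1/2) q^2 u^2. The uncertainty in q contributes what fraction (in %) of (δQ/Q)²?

93.2%

(δQ/Q)² = (½·δp/p)² + (2·δq/q)² + (2·δu/u)²
  p term: (0.5×0.0262)² = 0.000171
  q term: (2×0.0846)² = 0.0286
  u term: (2×0.0220)² = 0.00193
Total = 0.0307. Share from q = 0.0286/0.0307 = 0.932.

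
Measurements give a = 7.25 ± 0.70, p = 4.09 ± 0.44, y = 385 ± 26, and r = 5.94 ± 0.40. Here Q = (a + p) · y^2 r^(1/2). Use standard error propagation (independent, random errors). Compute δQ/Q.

0.157

Let u = a + p = 11.3. δu = √(δa² + δp²) = √(0.490 + 0.194) = 0.827, so δu/u = 0.0729.
Q is then a monomial in u, y, r:
δQ/Q = √((δu/u)² + (2·δy/y)² + (½·δr/r)²) = √(0.00532 + 0.0182 + 0.00113) = 0.157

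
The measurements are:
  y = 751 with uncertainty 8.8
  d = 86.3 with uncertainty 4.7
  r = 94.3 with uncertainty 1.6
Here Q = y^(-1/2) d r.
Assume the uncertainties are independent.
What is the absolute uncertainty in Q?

17.0

Each factor contributes (exponent × relative error)² to (δQ/Q)²:
  (−½·δy/y)² = (-0.5×0.0117)² = 3.43e-05;  (1·δd/d)² = (1×0.0545)² = 0.00297;  (1·δr/r)² = (1×0.0170)² = 0.000288
δQ/Q = √(0.00329) = 0.0573
Q = 297, so δQ = 0.0573 × 297 = 17.0.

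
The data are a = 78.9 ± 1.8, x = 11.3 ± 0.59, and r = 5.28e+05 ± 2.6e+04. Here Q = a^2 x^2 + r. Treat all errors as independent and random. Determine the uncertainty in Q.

94200

Let p = a^2·x^2 = 7.95e+05. δp/p = √((2·δa/a)² + (2·δx/x)²) = √(0.00208 + 0.0109) = 0.114, so δp = 90600.
Q = p + r: δQ = √(δp² + δr²) = √(8.21e+09 + 6.76e+08) = 94200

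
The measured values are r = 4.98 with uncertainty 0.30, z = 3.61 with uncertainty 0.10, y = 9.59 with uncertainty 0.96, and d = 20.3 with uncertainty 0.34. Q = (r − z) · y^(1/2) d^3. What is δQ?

8570

Let u = r − z = 1.37. δu = √(δr² + δz²) = √(0.0900 + 0.0100) = 0.316, so δu/u = 0.231.
Q is then a monomial in u, y, d:
δQ/Q = √((δu/u)² + (½·δy/y)² + (3·δd/d)²) = √(0.0533 + 0.00251 + 0.00252) = 0.241
Q = 35500, so δQ = 0.241 × 35500 = 8570.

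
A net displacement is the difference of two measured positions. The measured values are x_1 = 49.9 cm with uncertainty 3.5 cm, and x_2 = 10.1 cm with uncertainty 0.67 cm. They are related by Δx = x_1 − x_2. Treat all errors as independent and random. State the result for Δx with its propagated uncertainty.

39.8 ± 3.56 cm

Sums and differences: (δΔx)² = Σ (cᵢ δxᵢ)².
  (δx_1)² = 12.2;  (δx_2)² = 0.449
δΔx = √(12.7) = 3.56 cm
Δx = 39.8 cm.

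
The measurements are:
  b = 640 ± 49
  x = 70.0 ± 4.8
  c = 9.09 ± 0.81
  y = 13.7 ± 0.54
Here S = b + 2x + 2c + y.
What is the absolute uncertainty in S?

50.0

S is a linear combination, so absolute uncertainties add in quadrature:
  (δb)² = 2400;  (2·δx)² = 92.2;  (2·δc)² = 2.62;  (δy)² = 0.292
δS = √(2500) = 50.0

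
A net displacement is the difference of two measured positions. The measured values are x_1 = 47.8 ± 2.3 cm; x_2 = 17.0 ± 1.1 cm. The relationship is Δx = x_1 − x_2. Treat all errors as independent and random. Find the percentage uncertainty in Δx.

Δx is a linear combination, so absolute uncertainties add in quadrature:
  (δx_1)² = 5.29;  (δx_2)² = 1.21
δΔx = √(6.50) = 2.55 cm
Δx = 30.8 cm, so δΔx/Δx = 2.55/30.8 = 0.0828.

8.28%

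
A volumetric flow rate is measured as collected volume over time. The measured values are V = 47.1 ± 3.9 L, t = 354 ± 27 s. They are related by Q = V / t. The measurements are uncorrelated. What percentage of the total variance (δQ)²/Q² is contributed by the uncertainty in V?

54.1%

(δQ/Q)² = (1·δV/V)² + (-1·δt/t)²
  V term: (1×0.0828)² = 0.00686
  t term: (-1×0.0763)² = 0.00582
Total = 0.0127. Share from V = 0.00686/0.0127 = 0.541.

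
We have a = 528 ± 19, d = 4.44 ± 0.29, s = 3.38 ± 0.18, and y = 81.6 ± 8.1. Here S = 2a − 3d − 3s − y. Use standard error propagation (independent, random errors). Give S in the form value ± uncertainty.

Sums and differences: (δS)² = Σ (cᵢ δxᵢ)².
  (2·δa)² = 1440;  (3·δd)² = 0.757;  (3·δs)² = 0.292;  (δy)² = 65.6
δS = √(1510) = 38.9
S = 951.

951 ± 38.9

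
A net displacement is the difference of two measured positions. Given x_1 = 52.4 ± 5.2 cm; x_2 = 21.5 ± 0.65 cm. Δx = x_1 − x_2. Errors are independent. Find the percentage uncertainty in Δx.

17.0%

Sums and differences: (δΔx)² = Σ (cᵢ δxᵢ)².
  (δx_1)² = 27.0;  (δx_2)² = 0.423
δΔx = √(27.5) = 5.24 cm
Δx = 30.9 cm, so δΔx/Δx = 5.24/30.9 = 0.170.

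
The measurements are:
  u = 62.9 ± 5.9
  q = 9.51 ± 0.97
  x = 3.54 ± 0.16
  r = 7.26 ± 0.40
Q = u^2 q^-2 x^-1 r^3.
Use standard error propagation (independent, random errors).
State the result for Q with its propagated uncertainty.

Since Q is a product/quotient, work with relative uncertainties:
  (2·δu/u)² = (2×0.0938)² = 0.0352;  (-2·δq/q)² = (-2×0.102)² = 0.0416;  (-1·δx/x)² = (-1×0.0452)² = 0.00204;  (3·δr/r)² = (3×0.0551)² = 0.0273
δQ/Q = √(0.106) = 0.326
Q = 4730, so δQ = 0.326 × 4730 = 1540.

4730 ± 1540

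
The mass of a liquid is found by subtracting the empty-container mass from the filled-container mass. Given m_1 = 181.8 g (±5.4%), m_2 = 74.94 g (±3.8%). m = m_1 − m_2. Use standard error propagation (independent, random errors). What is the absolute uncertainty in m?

Each term contributes (cᵢ δxᵢ)² to (δm)²:
  (δm_1)² = 96.4;  (δm_2)² = 8.11
δm = √(104) = 10.2 g

10.2 g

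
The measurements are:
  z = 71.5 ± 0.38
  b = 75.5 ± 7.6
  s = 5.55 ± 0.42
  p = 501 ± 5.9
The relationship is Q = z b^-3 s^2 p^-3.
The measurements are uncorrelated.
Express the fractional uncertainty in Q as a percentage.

34.0%

Products/powers → add relative errors in quadrature, weighted by exponent:
  (1·δz/z)² = (1×0.00531)² = 2.82e-05;  (-3·δb/b)² = (-3×0.101)² = 0.0912;  (2·δs/s)² = (2×0.0757)² = 0.0229;  (-3·δp/p)² = (-3×0.0118)² = 0.00125
δQ/Q = √(0.115) = 0.340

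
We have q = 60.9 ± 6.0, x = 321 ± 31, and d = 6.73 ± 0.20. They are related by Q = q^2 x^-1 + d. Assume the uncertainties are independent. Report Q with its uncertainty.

Let p = q^2·x^-1 = 11.6. δp/p = √((2·δq/q)² + (-1·δx/x)²) = √(0.0388 + 0.00933) = 0.219, so δp = 2.54.
Q = p + d: δQ = √(δp² + δd²) = √(6.43 + 0.0400) = 2.54
Q = 18.3.

18.3 ± 2.54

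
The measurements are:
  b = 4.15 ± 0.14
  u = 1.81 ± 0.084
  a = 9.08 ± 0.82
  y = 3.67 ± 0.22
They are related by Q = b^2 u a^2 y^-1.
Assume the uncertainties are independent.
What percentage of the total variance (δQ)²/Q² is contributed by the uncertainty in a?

(δQ/Q)² = (2·δb/b)² + (1·δu/u)² + (2·δa/a)² + (-1·δy/y)²
  b term: (2×0.0337)² = 0.00455
  u term: (1×0.0464)² = 0.00215
  a term: (2×0.0903)² = 0.0326
  y term: (-1×0.0599)² = 0.00359
Total = 0.0429. Share from a = 0.0326/0.0429 = 0.760.

76.0%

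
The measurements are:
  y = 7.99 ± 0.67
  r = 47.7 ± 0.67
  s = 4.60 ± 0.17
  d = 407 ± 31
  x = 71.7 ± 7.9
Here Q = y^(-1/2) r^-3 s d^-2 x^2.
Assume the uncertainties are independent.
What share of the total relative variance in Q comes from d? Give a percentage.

(δQ/Q)² = (−½·δy/y)² + (-3·δr/r)² + (1·δs/s)² + (-2·δd/d)² + (2·δx/x)²
  y term: (-0.5×0.0839)² = 0.00176
  r term: (-3×0.0140)² = 0.00178
  s term: (1×0.0370)² = 0.00137
  d term: (-2×0.0762)² = 0.0232
  x term: (2×0.110)² = 0.0486
Total = 0.0767. Share from d = 0.0232/0.0767 = 0.303.

30.3%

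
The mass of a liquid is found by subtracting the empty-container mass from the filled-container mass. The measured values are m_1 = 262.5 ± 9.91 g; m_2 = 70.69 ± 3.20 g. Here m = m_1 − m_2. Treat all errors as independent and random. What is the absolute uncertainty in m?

Sums and differences: (δm)² = Σ (cᵢ δxᵢ)².
  (δm_1)² = 98.2;  (δm_2)² = 10.2
δm = √(108) = 10.4 g

10.4 g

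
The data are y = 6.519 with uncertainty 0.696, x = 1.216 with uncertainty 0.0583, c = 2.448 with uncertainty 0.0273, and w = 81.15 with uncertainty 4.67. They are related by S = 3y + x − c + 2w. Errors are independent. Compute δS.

9.57

For a sum/difference, combine absolute errors in quadrature:
  (3·δy)² = 4.36;  (δx)² = 0.00340;  (δc)² = 0.000745;  (2·δw)² = 87.2
δS = √(91.6) = 9.57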